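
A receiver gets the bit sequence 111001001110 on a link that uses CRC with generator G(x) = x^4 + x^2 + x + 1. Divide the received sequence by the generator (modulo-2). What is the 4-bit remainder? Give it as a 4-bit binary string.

1110

Modulo-2 division of 111001001110 by 10111:
  pos 0: 11100 XOR 10111 = 01011
  pos 1: 10111 XOR 10111 = 00000
Remainder = 1110 (nonzero — an error is detected).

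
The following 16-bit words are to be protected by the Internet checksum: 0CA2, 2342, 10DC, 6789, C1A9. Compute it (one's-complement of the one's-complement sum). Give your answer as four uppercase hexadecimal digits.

960C

One's-complement addition (fold any carry out of bit 15 back into bit 0):
  0x0CA2 + 0x2342 = 0x02FE4
  0x2FE4 + 0x10DC = 0x040C0
  0x40C0 + 0x6789 = 0x0A849
  0xA849 + 0xC1A9 = 0x169F2 → wrap carry → 0x69F3
One's-complement sum = 0x69F3.
Checksum = ~0x69F3 & 0xFFFF = 0x960C.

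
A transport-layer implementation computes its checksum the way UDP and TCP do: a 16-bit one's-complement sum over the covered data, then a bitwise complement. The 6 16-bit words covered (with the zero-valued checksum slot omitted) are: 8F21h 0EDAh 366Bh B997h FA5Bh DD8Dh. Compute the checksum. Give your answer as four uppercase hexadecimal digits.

One's-complement addition (fold any carry out of bit 15 back into bit 0):
  0x8F21 + 0x0EDA = 0x09DFB
  0x9DFB + 0x366B = 0x0D466
  0xD466 + 0xB997 = 0x18DFD → wrap carry → 0x8DFE
  0x8DFE + 0xFA5B = 0x18859 → wrap carry → 0x885A
  0x885A + 0xDD8D = 0x165E7 → wrap carry → 0x65E8
One's-complement sum = 0x65E8.
Checksum = ~0x65E8 & 0xFFFF = 0x9A17.

9A17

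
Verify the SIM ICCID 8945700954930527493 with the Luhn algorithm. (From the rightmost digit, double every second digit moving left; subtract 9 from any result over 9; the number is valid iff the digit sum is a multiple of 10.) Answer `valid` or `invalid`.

From the right, keep odd positions and double even positions (subtract 9 from any doubled value over 9):
  doubled (positions 2,4,...): 9 5 1 6 8 9 0 1 9 → sum 48
  kept (positions 1,3,...): 3 4 2 0 9 5 0 7 4 8 → sum 42
Total = 90.
90 mod 10 = 0, so the number is valid.

valid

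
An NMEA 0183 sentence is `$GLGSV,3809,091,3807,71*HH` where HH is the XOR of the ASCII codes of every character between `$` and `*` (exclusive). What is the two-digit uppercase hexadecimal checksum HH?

XOR the ASCII codes of the payload characters:
  'G' = 0x47 → acc = 0x47
  'L' = 0x4C → acc = 0x0B
  'G' = 0x47 → acc = 0x4C
  'S' = 0x53 → acc = 0x1F
  'V' = 0x56 → acc = 0x49
  ',' = 0x2C → acc = 0x65
  '3' = 0x33 → acc = 0x56
  '8' = 0x38 → acc = 0x6E
  '0' = 0x30 → acc = 0x5E
  '9' = 0x39 → acc = 0x67
  ',' = 0x2C → acc = 0x4B
  '0' = 0x30 → acc = 0x7B
  '9' = 0x39 → acc = 0x42
  '1' = 0x31 → acc = 0x73
  ',' = 0x2C → acc = 0x5F
  '3' = 0x33 → acc = 0x6C
  '8' = 0x38 → acc = 0x54
  '0' = 0x30 → acc = 0x64
  '7' = 0x37 → acc = 0x53
  ',' = 0x2C → acc = 0x7F
  '7' = 0x37 → acc = 0x48
  '1' = 0x31 → acc = 0x79
Checksum = 0x79.

79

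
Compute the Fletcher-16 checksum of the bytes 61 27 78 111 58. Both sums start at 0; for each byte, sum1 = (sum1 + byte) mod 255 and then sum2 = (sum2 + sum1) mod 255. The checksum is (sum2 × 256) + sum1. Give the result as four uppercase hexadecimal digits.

Running sums (mod 255):
  after byte 0 (61): sum1=61, sum2=61
  after byte 1 (27): sum1=88, sum2=149
  after byte 2 (78): sum1=166, sum2=60
  after byte 3 (111): sum1=22, sum2=82
  after byte 4 (58): sum1=80, sum2=162
Checksum = sum2·256 + sum1 = 162·256 + 80 = 41552 = 0xA250.

A250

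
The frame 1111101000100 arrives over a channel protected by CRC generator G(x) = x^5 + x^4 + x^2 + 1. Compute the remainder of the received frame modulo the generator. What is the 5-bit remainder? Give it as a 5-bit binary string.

00001

Modulo-2 division of 1111101000100 by 110101:
  pos 0: 111110 XOR 110101 = 001011
  pos 2: 101110 XOR 110101 = 011011
  pos 3: 110110 XOR 110101 = 000011
  pos 7: 110100 XOR 110101 = 000001
Remainder = 00001 (nonzero — an error is detected).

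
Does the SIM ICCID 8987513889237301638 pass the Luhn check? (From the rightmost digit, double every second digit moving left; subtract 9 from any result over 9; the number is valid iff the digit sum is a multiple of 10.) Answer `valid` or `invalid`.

invalid

From the right, keep odd positions and double even positions (subtract 9 from any doubled value over 9):
  doubled (positions 2,4,...): 6 2 6 6 9 7 2 5 9 → sum 52
  kept (positions 1,3,...): 8 6 0 7 2 8 3 5 8 8 → sum 55
Total = 107.
107 mod 10 = 7, so the number is invalid.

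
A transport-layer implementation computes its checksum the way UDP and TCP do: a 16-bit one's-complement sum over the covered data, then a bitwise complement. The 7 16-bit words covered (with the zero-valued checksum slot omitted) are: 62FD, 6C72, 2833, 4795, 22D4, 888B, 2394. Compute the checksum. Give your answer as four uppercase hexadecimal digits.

F1D3

One's-complement addition (fold any carry out of bit 15 back into bit 0):
  0x62FD + 0x6C72 = 0x0CF6F
  0xCF6F + 0x2833 = 0x0F7A2
  0xF7A2 + 0x4795 = 0x13F37 → wrap carry → 0x3F38
  0x3F38 + 0x22D4 = 0x0620C
  0x620C + 0x888B = 0x0EA97
  0xEA97 + 0x2394 = 0x10E2B → wrap carry → 0x0E2C
One's-complement sum = 0x0E2C.
Checksum = ~0x0E2C & 0xFFFF = 0xF1D3.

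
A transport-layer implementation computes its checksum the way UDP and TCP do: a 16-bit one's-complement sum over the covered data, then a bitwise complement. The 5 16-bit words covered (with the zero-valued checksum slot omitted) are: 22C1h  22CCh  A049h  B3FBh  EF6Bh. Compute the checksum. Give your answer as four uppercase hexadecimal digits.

76C1

One's-complement addition (fold any carry out of bit 15 back into bit 0):
  0x22C1 + 0x22CC = 0x0458D
  0x458D + 0xA049 = 0x0E5D6
  0xE5D6 + 0xB3FB = 0x199D1 → wrap carry → 0x99D2
  0x99D2 + 0xEF6B = 0x1893D → wrap carry → 0x893E
One's-complement sum = 0x893E.
Checksum = ~0x893E & 0xFFFF = 0x76C1.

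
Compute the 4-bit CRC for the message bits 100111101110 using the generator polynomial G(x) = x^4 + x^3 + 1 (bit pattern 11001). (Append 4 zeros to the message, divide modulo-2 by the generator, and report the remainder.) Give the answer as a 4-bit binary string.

Append 4 zeros: 1001111011100000. Divide by 11001 (XOR where the leading bit is 1):
  pos 0: 10011 XOR 11001 = 01010
  pos 1: 10101 XOR 11001 = 01100
  pos 2: 11001 XOR 11001 = 00000
  pos 8: 11100 XOR 11001 = 00101
  pos 10: 10100 XOR 11001 = 01101
  pos 11: 11010 XOR 11001 = 00011
Remainder (last 4 bits) = 0011. This is the CRC / FCS.

0011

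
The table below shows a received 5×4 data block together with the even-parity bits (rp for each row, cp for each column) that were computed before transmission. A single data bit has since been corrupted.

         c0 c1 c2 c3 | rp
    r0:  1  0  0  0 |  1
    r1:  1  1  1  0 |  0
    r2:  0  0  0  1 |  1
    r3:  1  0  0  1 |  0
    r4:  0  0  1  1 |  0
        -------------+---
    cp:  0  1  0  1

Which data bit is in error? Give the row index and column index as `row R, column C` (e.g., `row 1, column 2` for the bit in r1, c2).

Recompute each row's even parity and compare to rp:
  r0: data parity 1, sent rp 1 → ok
  r1: data parity 1, sent rp 0 → mismatch
  r2: data parity 1, sent rp 1 → ok
  r3: data parity 0, sent rp 0 → ok
  r4: data parity 0, sent rp 0 → ok
Recompute each column's even parity and compare to cp:
  c0: data parity 1, sent cp 0 → mismatch
  c1: data parity 1, sent cp 1 → ok
  c2: data parity 0, sent cp 0 → ok
  c3: data parity 1, sent cp 1 → ok
Exactly one row (r1) and one column (c0) fail → the flipped bit is at their intersection.

row 1, column 0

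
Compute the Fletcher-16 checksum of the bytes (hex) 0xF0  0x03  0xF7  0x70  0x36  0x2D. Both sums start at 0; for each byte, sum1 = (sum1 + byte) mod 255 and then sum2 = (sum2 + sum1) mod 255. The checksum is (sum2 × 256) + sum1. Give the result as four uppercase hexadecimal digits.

Running sums (mod 255):
  after byte 0 (0xF0): sum1=240, sum2=240
  after byte 1 (0x03): sum1=243, sum2=228
  after byte 2 (0xF7): sum1=235, sum2=208
  after byte 3 (0x70): sum1=92, sum2=45
  after byte 4 (0x36): sum1=146, sum2=191
  after byte 5 (0x2D): sum1=191, sum2=127
Checksum = sum2·256 + sum1 = 127·256 + 191 = 32703 = 0x7FBF.

7FBF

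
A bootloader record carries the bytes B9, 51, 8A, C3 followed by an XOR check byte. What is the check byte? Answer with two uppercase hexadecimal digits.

XOR the bytes together:
  start with 0xB9
  0xB9 ⊕ 0x51 = 0xE8
  0xE8 ⊕ 0x8A = 0x62
  0x62 ⊕ 0xC3 = 0xA1

A1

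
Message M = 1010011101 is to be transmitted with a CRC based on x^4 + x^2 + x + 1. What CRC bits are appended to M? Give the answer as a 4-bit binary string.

Append 4 zeros: 10100111010000. Divide by 10111 (XOR where the leading bit is 1):
  pos 0: 10100 XOR 10111 = 00011
  pos 3: 11111 XOR 10111 = 01000
  pos 4: 10000 XOR 10111 = 00111
  pos 6: 11110 XOR 10111 = 01001
  pos 7: 10010 XOR 10111 = 00101
  pos 9: 10100 XOR 10111 = 00011
Remainder (last 4 bits) = 0011. This is the CRC / FCS.

0011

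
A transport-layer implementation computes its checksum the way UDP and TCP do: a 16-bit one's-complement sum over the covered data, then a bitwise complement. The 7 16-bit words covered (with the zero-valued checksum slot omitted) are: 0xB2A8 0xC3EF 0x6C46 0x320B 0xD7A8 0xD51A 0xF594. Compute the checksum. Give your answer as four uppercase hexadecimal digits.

One's-complement addition (fold any carry out of bit 15 back into bit 0):
  0xB2A8 + 0xC3EF = 0x17697 → wrap carry → 0x7698
  0x7698 + 0x6C46 = 0x0E2DE
  0xE2DE + 0x320B = 0x114E9 → wrap carry → 0x14EA
  0x14EA + 0xD7A8 = 0x0EC92
  0xEC92 + 0xD51A = 0x1C1AC → wrap carry → 0xC1AD
  0xC1AD + 0xF594 = 0x1B741 → wrap carry → 0xB742
One's-complement sum = 0xB742.
Checksum = ~0xB742 & 0xFFFF = 0x48BD.

48BD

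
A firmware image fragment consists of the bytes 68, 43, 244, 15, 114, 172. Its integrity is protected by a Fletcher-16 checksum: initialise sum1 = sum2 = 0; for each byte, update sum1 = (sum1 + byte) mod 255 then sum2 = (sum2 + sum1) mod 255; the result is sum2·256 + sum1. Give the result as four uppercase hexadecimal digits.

0492

Running sums (mod 255):
  after byte 0 (68): sum1=68, sum2=68
  after byte 1 (43): sum1=111, sum2=179
  after byte 2 (244): sum1=100, sum2=24
  after byte 3 (15): sum1=115, sum2=139
  after byte 4 (114): sum1=229, sum2=113
  after byte 5 (172): sum1=146, sum2=4
Checksum = sum2·256 + sum1 = 4·256 + 146 = 1170 = 0x0492.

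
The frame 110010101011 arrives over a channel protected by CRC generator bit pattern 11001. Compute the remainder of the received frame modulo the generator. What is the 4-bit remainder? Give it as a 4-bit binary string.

0000

Modulo-2 division of 110010101011 by 11001:
  pos 0: 11001 XOR 11001 = 00000
  pos 6: 10101 XOR 11001 = 01100
  pos 7: 11001 XOR 11001 = 00000
Remainder = 0000 (zero — the frame passes the CRC check).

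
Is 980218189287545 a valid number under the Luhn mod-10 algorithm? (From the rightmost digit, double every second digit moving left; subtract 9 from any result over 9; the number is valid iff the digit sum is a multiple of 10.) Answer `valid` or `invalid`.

valid

From the right, keep odd positions and double even positions (subtract 9 from any doubled value over 9):
  doubled (positions 2,4,...): 8 5 4 7 7 4 7 → sum 42
  kept (positions 1,3,...): 5 5 8 9 1 1 0 9 → sum 38
Total = 80.
80 mod 10 = 0, so the number is valid.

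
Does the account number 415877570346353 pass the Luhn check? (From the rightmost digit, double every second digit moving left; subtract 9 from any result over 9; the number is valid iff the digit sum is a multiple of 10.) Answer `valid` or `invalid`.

valid

From the right, keep odd positions and double even positions (subtract 9 from any doubled value over 9):
  doubled (positions 2,4,...): 1 3 6 5 5 7 2 → sum 29
  kept (positions 1,3,...): 3 3 4 0 5 7 5 4 → sum 31
Total = 60.
60 mod 10 = 0, so the number is valid.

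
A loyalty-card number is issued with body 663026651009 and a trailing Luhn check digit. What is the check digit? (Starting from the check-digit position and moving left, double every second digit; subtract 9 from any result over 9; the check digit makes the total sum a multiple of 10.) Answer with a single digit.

Partial digits right→left: 9 0 0 1 5 6 6 2 0 3 6 6
Double every second digit counting from the check-digit position (so the 1st, 3rd, 5th, ... of the partial from the right).
  doubled (with −9 where >9): 9 0 1 3 0 3 → sum 16
  kept as-is: 0 1 6 2 3 6 → sum 18
Total = 16 + 18 = 34.
Check digit = (10 − (34 mod 10)) mod 10 = 6.

6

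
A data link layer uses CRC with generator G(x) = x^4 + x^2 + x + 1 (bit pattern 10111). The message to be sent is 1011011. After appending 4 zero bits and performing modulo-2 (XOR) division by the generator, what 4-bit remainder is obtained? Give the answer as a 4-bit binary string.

Append 4 zeros: 10110110000. Divide by 10111 (XOR where the leading bit is 1):
  pos 0: 10110 XOR 10111 = 00001
  pos 4: 11100 XOR 10111 = 01011
  pos 5: 10110 XOR 10111 = 00001
Remainder (last 4 bits) = 0010. This is the CRC / FCS.

0010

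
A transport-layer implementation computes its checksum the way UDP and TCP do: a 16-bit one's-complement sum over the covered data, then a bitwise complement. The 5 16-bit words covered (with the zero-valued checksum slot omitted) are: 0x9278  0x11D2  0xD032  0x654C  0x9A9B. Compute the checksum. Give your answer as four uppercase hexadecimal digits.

8B9A

One's-complement addition (fold any carry out of bit 15 back into bit 0):
  0x9278 + 0x11D2 = 0x0A44A
  0xA44A + 0xD032 = 0x1747C → wrap carry → 0x747D
  0x747D + 0x654C = 0x0D9C9
  0xD9C9 + 0x9A9B = 0x17464 → wrap carry → 0x7465
One's-complement sum = 0x7465.
Checksum = ~0x7465 & 0xFFFF = 0x8B9A.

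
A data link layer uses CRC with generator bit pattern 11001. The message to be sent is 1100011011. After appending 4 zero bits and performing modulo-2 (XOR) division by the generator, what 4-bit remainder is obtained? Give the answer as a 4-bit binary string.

Append 4 zeros: 11000110110000. Divide by 11001 (XOR where the leading bit is 1):
  pos 0: 11000 XOR 11001 = 00001
  pos 4: 11101 XOR 11001 = 00100
  pos 6: 10010 XOR 11001 = 01011
  pos 7: 10110 XOR 11001 = 01111
  pos 8: 11110 XOR 11001 = 00111
Remainder (last 4 bits) = 1110. This is the CRC / FCS.

1110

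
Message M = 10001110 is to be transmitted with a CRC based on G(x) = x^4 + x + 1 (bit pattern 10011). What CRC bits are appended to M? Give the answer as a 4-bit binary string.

1111

Append 4 zeros: 100011100000. Divide by 10011 (XOR where the leading bit is 1):
  pos 0: 10001 XOR 10011 = 00010
  pos 3: 10110 XOR 10011 = 00101
  pos 5: 10100 XOR 10011 = 00111
  pos 7: 11100 XOR 10011 = 01111
Remainder (last 4 bits) = 1111. This is the CRC / FCS.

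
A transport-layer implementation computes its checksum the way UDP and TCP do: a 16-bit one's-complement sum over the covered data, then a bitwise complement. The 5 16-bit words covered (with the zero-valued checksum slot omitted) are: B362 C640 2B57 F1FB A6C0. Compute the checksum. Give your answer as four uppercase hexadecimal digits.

One's-complement addition (fold any carry out of bit 15 back into bit 0):
  0xB362 + 0xC640 = 0x179A2 → wrap carry → 0x79A3
  0x79A3 + 0x2B57 = 0x0A4FA
  0xA4FA + 0xF1FB = 0x196F5 → wrap carry → 0x96F6
  0x96F6 + 0xA6C0 = 0x13DB6 → wrap carry → 0x3DB7
One's-complement sum = 0x3DB7.
Checksum = ~0x3DB7 & 0xFFFF = 0xC248.

C248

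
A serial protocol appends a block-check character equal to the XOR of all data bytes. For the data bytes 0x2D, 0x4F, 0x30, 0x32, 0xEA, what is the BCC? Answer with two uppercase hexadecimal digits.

8A

XOR the bytes together:
  start with 0x2D
  0x2D ⊕ 0x4F = 0x62
  0x62 ⊕ 0x30 = 0x52
  0x52 ⊕ 0x32 = 0x60
  0x60 ⊕ 0xEA = 0x8A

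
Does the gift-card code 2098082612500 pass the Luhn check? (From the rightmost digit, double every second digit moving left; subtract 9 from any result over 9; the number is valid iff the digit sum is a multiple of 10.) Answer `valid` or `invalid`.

From the right, keep odd positions and double even positions (subtract 9 from any doubled value over 9):
  doubled (positions 2,4,...): 0 4 3 7 7 0 → sum 21
  kept (positions 1,3,...): 0 5 1 2 0 9 2 → sum 19
Total = 40.
40 mod 10 = 0, so the number is valid.

valid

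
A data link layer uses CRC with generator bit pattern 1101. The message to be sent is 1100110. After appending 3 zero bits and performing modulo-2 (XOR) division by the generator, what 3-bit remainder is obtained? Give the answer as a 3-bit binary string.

010

Append 3 zeros: 1100110000. Divide by 1101 (XOR where the leading bit is 1):
  pos 0: 1100 XOR 1101 = 0001
  pos 3: 1110 XOR 1101 = 0011
  pos 5: 1100 XOR 1101 = 0001
Remainder (last 3 bits) = 010. This is the CRC / FCS.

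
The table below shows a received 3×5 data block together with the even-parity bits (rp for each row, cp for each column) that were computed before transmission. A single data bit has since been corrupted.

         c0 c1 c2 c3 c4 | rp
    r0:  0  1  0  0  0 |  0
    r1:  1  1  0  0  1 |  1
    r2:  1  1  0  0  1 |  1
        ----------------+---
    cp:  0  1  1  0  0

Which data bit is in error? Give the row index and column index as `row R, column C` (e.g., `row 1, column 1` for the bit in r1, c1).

row 0, column 2

Recompute each row's even parity and compare to rp:
  r0: data parity 1, sent rp 0 → mismatch
  r1: data parity 1, sent rp 1 → ok
  r2: data parity 1, sent rp 1 → ok
Recompute each column's even parity and compare to cp:
  c0: data parity 0, sent cp 0 → ok
  c1: data parity 1, sent cp 1 → ok
  c2: data parity 0, sent cp 1 → mismatch
  c3: data parity 0, sent cp 0 → ok
  c4: data parity 0, sent cp 0 → ok
Exactly one row (r0) and one column (c2) fail → the flipped bit is at their intersection.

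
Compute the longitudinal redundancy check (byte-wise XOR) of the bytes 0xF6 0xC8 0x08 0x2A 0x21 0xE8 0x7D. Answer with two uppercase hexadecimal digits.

XOR the bytes together:
  start with 0xF6
  0xF6 ⊕ 0xC8 = 0x3E
  0x3E ⊕ 0x08 = 0x36
  0x36 ⊕ 0x2A = 0x1C
  0x1C ⊕ 0x21 = 0x3D
  0x3D ⊕ 0xE8 = 0xD5
  0xD5 ⊕ 0x7D = 0xA8

A8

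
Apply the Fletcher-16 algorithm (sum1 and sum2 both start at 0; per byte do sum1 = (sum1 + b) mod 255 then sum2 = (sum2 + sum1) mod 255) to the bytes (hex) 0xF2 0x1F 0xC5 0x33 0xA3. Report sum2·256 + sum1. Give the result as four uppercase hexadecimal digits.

96AE

Running sums (mod 255):
  after byte 0 (0xF2): sum1=242, sum2=242
  after byte 1 (0x1F): sum1=18, sum2=5
  after byte 2 (0xC5): sum1=215, sum2=220
  after byte 3 (0x33): sum1=11, sum2=231
  after byte 4 (0xA3): sum1=174, sum2=150
Checksum = sum2·256 + sum1 = 150·256 + 174 = 38574 = 0x96AE.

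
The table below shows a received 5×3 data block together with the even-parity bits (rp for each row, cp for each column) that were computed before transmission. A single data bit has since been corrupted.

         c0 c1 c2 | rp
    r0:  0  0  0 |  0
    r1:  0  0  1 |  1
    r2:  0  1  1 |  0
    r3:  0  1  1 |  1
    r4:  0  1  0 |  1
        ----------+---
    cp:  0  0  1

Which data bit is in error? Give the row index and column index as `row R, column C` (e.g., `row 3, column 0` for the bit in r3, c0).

Recompute each row's even parity and compare to rp:
  r0: data parity 0, sent rp 0 → ok
  r1: data parity 1, sent rp 1 → ok
  r2: data parity 0, sent rp 0 → ok
  r3: data parity 0, sent rp 1 → mismatch
  r4: data parity 1, sent rp 1 → ok
Recompute each column's even parity and compare to cp:
  c0: data parity 0, sent cp 0 → ok
  c1: data parity 1, sent cp 0 → mismatch
  c2: data parity 1, sent cp 1 → ok
Exactly one row (r3) and one column (c1) fail → the flipped bit is at their intersection.

row 3, column 1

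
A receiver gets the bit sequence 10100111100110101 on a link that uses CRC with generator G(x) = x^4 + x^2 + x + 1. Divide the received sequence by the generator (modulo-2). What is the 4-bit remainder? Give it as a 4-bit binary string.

0000

Modulo-2 division of 10100111100110101 by 10111:
  pos 0: 10100 XOR 10111 = 00011
  pos 3: 11111 XOR 10111 = 01000
  pos 4: 10001 XOR 10111 = 00110
  pos 6: 11000 XOR 10111 = 01111
  pos 7: 11111 XOR 10111 = 01000
  pos 8: 10001 XOR 10111 = 00110
  pos 10: 11001 XOR 10111 = 01110
  pos 11: 11100 XOR 10111 = 01011
  pos 12: 10111 XOR 10111 = 00000
Remainder = 0000 (zero — the frame passes the CRC check).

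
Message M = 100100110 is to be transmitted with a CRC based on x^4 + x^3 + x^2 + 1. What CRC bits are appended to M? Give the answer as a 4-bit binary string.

Append 4 zeros: 1001001100000. Divide by 11101 (XOR where the leading bit is 1):
  pos 0: 10010 XOR 11101 = 01111
  pos 1: 11110 XOR 11101 = 00011
  pos 4: 11110 XOR 11101 = 00011
  pos 7: 11000 XOR 11101 = 00101
Remainder (last 4 bits) = 1010. This is the CRC / FCS.

1010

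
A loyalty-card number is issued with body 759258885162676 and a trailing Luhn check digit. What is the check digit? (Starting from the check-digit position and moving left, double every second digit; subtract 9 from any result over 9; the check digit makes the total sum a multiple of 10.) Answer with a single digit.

5

Partial digits right→left: 6 7 6 2 6 1 5 8 8 8 5 2 9 5 7
Double every second digit counting from the check-digit position (so the 1st, 3rd, 5th, ... of the partial from the right).
  doubled (with −9 where >9): 3 3 3 1 7 1 9 5 → sum 32
  kept as-is: 7 2 1 8 8 2 5 → sum 33
Total = 32 + 33 = 65.
Check digit = (10 − (65 mod 10)) mod 10 = 5.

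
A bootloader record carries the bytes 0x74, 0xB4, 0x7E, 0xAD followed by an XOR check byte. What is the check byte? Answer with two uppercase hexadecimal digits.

XOR the bytes together:
  start with 0x74
  0x74 ⊕ 0xB4 = 0xC0
  0xC0 ⊕ 0x7E = 0xBE
  0xBE ⊕ 0xAD = 0x13

13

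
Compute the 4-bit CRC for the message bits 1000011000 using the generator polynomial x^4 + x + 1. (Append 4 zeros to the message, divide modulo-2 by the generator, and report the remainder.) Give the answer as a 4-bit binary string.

Append 4 zeros: 10000110000000. Divide by 10011 (XOR where the leading bit is 1):
  pos 0: 10000 XOR 10011 = 00011
  pos 3: 11110 XOR 10011 = 01101
  pos 4: 11010 XOR 10011 = 01001
  pos 5: 10010 XOR 10011 = 00001
  pos 9: 10000 XOR 10011 = 00011
Remainder (last 4 bits) = 0011. This is the CRC / FCS.

0011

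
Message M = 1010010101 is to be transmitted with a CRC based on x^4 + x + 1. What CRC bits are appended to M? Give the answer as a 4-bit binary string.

Append 4 zeros: 10100101010000. Divide by 10011 (XOR where the leading bit is 1):
  pos 0: 10100 XOR 10011 = 00111
  pos 2: 11110 XOR 10011 = 01101
  pos 3: 11011 XOR 10011 = 01000
  pos 4: 10000 XOR 10011 = 00011
  pos 7: 11100 XOR 10011 = 01111
  pos 8: 11110 XOR 10011 = 01101
  pos 9: 11010 XOR 10011 = 01001
Remainder (last 4 bits) = 1001. This is the CRC / FCS.

1001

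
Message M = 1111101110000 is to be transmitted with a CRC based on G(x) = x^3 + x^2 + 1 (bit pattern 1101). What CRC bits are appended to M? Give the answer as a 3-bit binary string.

Append 3 zeros: 1111101110000000. Divide by 1101 (XOR where the leading bit is 1):
  pos 0: 1111 XOR 1101 = 0010
  pos 2: 1010 XOR 1101 = 0111
  pos 3: 1111 XOR 1101 = 0010
  pos 5: 1011 XOR 1101 = 0110
  pos 6: 1100 XOR 1101 = 0001
  pos 9: 1000 XOR 1101 = 0101
  pos 10: 1010 XOR 1101 = 0111
  pos 11: 1110 XOR 1101 = 0011
Remainder (last 3 bits) = 110. This is the CRC / FCS.

110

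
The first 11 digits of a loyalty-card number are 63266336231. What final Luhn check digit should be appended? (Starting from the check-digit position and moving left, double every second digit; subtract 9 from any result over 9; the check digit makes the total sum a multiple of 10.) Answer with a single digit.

Partial digits right→left: 1 3 2 6 3 3 6 6 2 3 6
Double every second digit counting from the check-digit position (so the 1st, 3rd, 5th, ... of the partial from the right).
  doubled (with −9 where >9): 2 4 6 3 4 3 → sum 22
  kept as-is: 3 6 3 6 3 → sum 21
Total = 22 + 21 = 43.
Check digit = (10 − (43 mod 10)) mod 10 = 7.

7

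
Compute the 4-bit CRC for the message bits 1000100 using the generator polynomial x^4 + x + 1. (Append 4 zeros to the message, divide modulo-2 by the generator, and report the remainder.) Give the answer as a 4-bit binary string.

Append 4 zeros: 10001000000. Divide by 10011 (XOR where the leading bit is 1):
  pos 0: 10001 XOR 10011 = 00010
  pos 3: 10000 XOR 10011 = 00011
  pos 6: 11000 XOR 10011 = 01011
Remainder (last 4 bits) = 1011. This is the CRC / FCS.

1011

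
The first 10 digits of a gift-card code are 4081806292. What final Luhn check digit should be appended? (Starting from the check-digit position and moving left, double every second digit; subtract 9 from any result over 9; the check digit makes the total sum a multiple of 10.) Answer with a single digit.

5

Partial digits right→left: 2 9 2 6 0 8 1 8 0 4
Double every second digit counting from the check-digit position (so the 1st, 3rd, 5th, ... of the partial from the right).
  doubled (with −9 where >9): 4 4 0 2 0 → sum 10
  kept as-is: 9 6 8 8 4 → sum 35
Total = 10 + 35 = 45.
Check digit = (10 − (45 mod 10)) mod 10 = 5.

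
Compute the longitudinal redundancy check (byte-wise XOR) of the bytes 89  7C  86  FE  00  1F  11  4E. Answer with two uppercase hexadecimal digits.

XOR the bytes together:
  start with 0x89
  0x89 ⊕ 0x7C = 0xF5
  0xF5 ⊕ 0x86 = 0x73
  0x73 ⊕ 0xFE = 0x8D
  0x8D ⊕ 0x00 = 0x8D
  0x8D ⊕ 0x1F = 0x92
  0x92 ⊕ 0x11 = 0x83
  0x83 ⊕ 0x4E = 0xCD

CD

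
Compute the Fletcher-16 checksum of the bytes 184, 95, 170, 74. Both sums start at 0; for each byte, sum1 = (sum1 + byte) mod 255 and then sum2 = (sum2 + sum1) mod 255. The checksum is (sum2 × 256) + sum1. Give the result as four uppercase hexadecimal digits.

Running sums (mod 255):
  after byte 0 (184): sum1=184, sum2=184
  after byte 1 (95): sum1=24, sum2=208
  after byte 2 (170): sum1=194, sum2=147
  after byte 3 (74): sum1=13, sum2=160
Checksum = sum2·256 + sum1 = 160·256 + 13 = 40973 = 0xA00D.

A00D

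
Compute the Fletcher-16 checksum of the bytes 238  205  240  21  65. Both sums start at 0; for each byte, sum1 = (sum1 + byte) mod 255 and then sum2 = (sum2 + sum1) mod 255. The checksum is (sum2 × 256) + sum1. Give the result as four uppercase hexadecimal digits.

Running sums (mod 255):
  after byte 0 (238): sum1=238, sum2=238
  after byte 1 (205): sum1=188, sum2=171
  after byte 2 (240): sum1=173, sum2=89
  after byte 3 (21): sum1=194, sum2=28
  after byte 4 (65): sum1=4, sum2=32
Checksum = sum2·256 + sum1 = 32·256 + 4 = 8196 = 0x2004.

2004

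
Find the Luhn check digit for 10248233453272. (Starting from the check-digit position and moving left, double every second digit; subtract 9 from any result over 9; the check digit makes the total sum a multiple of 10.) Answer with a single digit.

Partial digits right→left: 2 7 2 3 5 4 3 3 2 8 4 2 0 1
Double every second digit counting from the check-digit position (so the 1st, 3rd, 5th, ... of the partial from the right).
  doubled (with −9 where >9): 4 4 1 6 4 8 0 → sum 27
  kept as-is: 7 3 4 3 8 2 1 → sum 28
Total = 27 + 28 = 55.
Check digit = (10 − (55 mod 10)) mod 10 = 5.

5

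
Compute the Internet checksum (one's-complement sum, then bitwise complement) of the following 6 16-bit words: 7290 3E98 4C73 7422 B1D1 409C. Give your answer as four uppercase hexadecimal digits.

9BD3

One's-complement addition (fold any carry out of bit 15 back into bit 0):
  0x7290 + 0x3E98 = 0x0B128
  0xB128 + 0x4C73 = 0x0FD9B
  0xFD9B + 0x7422 = 0x171BD → wrap carry → 0x71BE
  0x71BE + 0xB1D1 = 0x1238F → wrap carry → 0x2390
  0x2390 + 0x409C = 0x0642C
One's-complement sum = 0x642C.
Checksum = ~0x642C & 0xFFFF = 0x9BD3.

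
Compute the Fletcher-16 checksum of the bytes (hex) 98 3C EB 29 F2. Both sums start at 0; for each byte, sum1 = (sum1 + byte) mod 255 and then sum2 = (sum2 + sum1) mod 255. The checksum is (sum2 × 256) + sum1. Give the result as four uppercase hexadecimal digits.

F4DC

Running sums (mod 255):
  after byte 0 (98): sum1=152, sum2=152
  after byte 1 (3C): sum1=212, sum2=109
  after byte 2 (EB): sum1=192, sum2=46
  after byte 3 (29): sum1=233, sum2=24
  after byte 4 (F2): sum1=220, sum2=244
Checksum = sum2·256 + sum1 = 244·256 + 220 = 62684 = 0xF4DC.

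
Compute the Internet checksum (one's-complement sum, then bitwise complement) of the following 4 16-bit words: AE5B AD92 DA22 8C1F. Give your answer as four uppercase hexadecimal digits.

3DCF

One's-complement addition (fold any carry out of bit 15 back into bit 0):
  0xAE5B + 0xAD92 = 0x15BED → wrap carry → 0x5BEE
  0x5BEE + 0xDA22 = 0x13610 → wrap carry → 0x3611
  0x3611 + 0x8C1F = 0x0C230
One's-complement sum = 0xC230.
Checksum = ~0xC230 & 0xFFFF = 0x3DCF.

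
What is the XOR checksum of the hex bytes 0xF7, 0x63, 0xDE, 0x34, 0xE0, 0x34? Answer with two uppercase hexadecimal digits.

AA

XOR the bytes together:
  start with 0xF7
  0xF7 ⊕ 0x63 = 0x94
  0x94 ⊕ 0xDE = 0x4A
  0x4A ⊕ 0x34 = 0x7E
  0x7E ⊕ 0xE0 = 0x9E
  0x9E ⊕ 0x34 = 0xAA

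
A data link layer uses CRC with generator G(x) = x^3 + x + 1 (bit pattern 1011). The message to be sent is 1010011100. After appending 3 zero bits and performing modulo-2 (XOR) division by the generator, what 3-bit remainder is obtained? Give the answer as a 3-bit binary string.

111

Append 3 zeros: 1010011100000. Divide by 1011 (XOR where the leading bit is 1):
  pos 0: 1010 XOR 1011 = 0001
  pos 3: 1011 XOR 1011 = 0000
  pos 7: 1000 XOR 1011 = 0011
  pos 9: 1100 XOR 1011 = 0111
Remainder (last 3 bits) = 111. This is the CRC / FCS.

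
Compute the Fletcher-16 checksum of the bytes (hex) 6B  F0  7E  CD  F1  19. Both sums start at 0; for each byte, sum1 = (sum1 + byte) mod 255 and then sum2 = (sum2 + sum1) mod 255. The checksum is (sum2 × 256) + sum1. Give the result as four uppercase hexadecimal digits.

Running sums (mod 255):
  after byte 0 (6B): sum1=107, sum2=107
  after byte 1 (F0): sum1=92, sum2=199
  after byte 2 (7E): sum1=218, sum2=162
  after byte 3 (CD): sum1=168, sum2=75
  after byte 4 (F1): sum1=154, sum2=229
  after byte 5 (19): sum1=179, sum2=153
Checksum = sum2·256 + sum1 = 153·256 + 179 = 39347 = 0x99B3.

99B3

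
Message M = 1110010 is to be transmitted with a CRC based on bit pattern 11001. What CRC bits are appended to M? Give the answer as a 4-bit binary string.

Append 4 zeros: 11100100000. Divide by 11001 (XOR where the leading bit is 1):
  pos 0: 11100 XOR 11001 = 00101
  pos 2: 10110 XOR 11001 = 01111
  pos 3: 11110 XOR 11001 = 00111
  pos 5: 11100 XOR 11001 = 00101
Remainder (last 4 bits) = 1010. This is the CRC / FCS.

1010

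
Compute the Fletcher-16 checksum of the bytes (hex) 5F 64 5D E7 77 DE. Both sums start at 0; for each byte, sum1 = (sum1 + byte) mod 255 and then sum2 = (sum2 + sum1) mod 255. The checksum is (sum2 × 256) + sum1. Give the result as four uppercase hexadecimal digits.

Running sums (mod 255):
  after byte 0 (5F): sum1=95, sum2=95
  after byte 1 (64): sum1=195, sum2=35
  after byte 2 (5D): sum1=33, sum2=68
  after byte 3 (E7): sum1=9, sum2=77
  after byte 4 (77): sum1=128, sum2=205
  after byte 5 (DE): sum1=95, sum2=45
Checksum = sum2·256 + sum1 = 45·256 + 95 = 11615 = 0x2D5F.

2D5F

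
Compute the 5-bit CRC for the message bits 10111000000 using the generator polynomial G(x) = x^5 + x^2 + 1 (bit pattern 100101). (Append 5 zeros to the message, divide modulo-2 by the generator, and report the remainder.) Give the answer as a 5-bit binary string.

01010

Append 5 zeros: 1011100000000000. Divide by 100101 (XOR where the leading bit is 1):
  pos 0: 101110 XOR 100101 = 001011
  pos 2: 101100 XOR 100101 = 001001
  pos 4: 100100 XOR 100101 = 000001
  pos 9: 100000 XOR 100101 = 000101
Remainder (last 5 bits) = 01010. This is the CRC / FCS.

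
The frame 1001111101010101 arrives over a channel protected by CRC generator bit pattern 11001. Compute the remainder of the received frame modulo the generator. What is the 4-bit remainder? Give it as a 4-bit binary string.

1101

Modulo-2 division of 1001111101010101 by 11001:
  pos 0: 10011 XOR 11001 = 01010
  pos 1: 10101 XOR 11001 = 01100
  pos 2: 11001 XOR 11001 = 00000
  pos 7: 10101 XOR 11001 = 01100
  pos 8: 11000 XOR 11001 = 00001
Remainder = 1101 (nonzero — an error is detected).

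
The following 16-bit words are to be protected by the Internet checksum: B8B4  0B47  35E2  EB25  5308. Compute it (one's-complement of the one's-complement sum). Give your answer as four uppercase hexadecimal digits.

One's-complement addition (fold any carry out of bit 15 back into bit 0):
  0xB8B4 + 0x0B47 = 0x0C3FB
  0xC3FB + 0x35E2 = 0x0F9DD
  0xF9DD + 0xEB25 = 0x1E502 → wrap carry → 0xE503
  0xE503 + 0x5308 = 0x1380B → wrap carry → 0x380C
One's-complement sum = 0x380C.
Checksum = ~0x380C & 0xFFFF = 0xC7F3.

C7F3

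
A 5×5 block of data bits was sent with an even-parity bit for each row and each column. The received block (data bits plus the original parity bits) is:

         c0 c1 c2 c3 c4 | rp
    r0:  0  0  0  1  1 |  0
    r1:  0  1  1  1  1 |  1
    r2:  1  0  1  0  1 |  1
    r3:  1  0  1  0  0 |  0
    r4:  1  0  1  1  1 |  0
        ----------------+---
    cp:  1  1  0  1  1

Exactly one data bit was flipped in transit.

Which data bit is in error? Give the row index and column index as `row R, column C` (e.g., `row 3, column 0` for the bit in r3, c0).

row 1, column 4

Recompute each row's even parity and compare to rp:
  r0: data parity 0, sent rp 0 → ok
  r1: data parity 0, sent rp 1 → mismatch
  r2: data parity 1, sent rp 1 → ok
  r3: data parity 0, sent rp 0 → ok
  r4: data parity 0, sent rp 0 → ok
Recompute each column's even parity and compare to cp:
  c0: data parity 1, sent cp 1 → ok
  c1: data parity 1, sent cp 1 → ok
  c2: data parity 0, sent cp 0 → ok
  c3: data parity 1, sent cp 1 → ok
  c4: data parity 0, sent cp 1 → mismatch
Exactly one row (r1) and one column (c4) fail → the flipped bit is at their intersection.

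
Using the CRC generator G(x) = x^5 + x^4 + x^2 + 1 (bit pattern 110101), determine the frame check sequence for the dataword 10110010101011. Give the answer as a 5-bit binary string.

Append 5 zeros: 1011001010101100000. Divide by 110101 (XOR where the leading bit is 1):
  pos 0: 101100 XOR 110101 = 011001
  pos 1: 110011 XOR 110101 = 000110
  pos 4: 110010 XOR 110101 = 000111
  pos 7: 111101 XOR 110101 = 001000
  pos 9: 100010 XOR 110101 = 010111
  pos 10: 101110 XOR 110101 = 011011
  pos 11: 110110 XOR 110101 = 000011
Remainder (last 5 bits) = 01100. This is the CRC / FCS.

01100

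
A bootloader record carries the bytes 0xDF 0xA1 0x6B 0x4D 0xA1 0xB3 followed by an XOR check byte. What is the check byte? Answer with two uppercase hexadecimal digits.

4A

XOR the bytes together:
  start with 0xDF
  0xDF ⊕ 0xA1 = 0x7E
  0x7E ⊕ 0x6B = 0x15
  0x15 ⊕ 0x4D = 0x58
  0x58 ⊕ 0xA1 = 0xF9
  0xF9 ⊕ 0xB3 = 0x4A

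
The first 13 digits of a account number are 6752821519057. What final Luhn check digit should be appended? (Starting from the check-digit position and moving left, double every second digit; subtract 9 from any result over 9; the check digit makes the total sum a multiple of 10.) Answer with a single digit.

0

Partial digits right→left: 7 5 0 9 1 5 1 2 8 2 5 7 6
Double every second digit counting from the check-digit position (so the 1st, 3rd, 5th, ... of the partial from the right).
  doubled (with −9 where >9): 5 0 2 2 7 1 3 → sum 20
  kept as-is: 5 9 5 2 2 7 → sum 30
Total = 20 + 30 = 50.
Check digit = (10 − (50 mod 10)) mod 10 = 0.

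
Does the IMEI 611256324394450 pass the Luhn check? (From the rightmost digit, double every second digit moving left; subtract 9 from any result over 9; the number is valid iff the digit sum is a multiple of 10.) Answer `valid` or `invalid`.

From the right, keep odd positions and double even positions (subtract 9 from any doubled value over 9):
  doubled (positions 2,4,...): 1 8 6 4 3 4 2 → sum 28
  kept (positions 1,3,...): 0 4 9 4 3 5 1 6 → sum 32
Total = 60.
60 mod 10 = 0, so the number is valid.

valid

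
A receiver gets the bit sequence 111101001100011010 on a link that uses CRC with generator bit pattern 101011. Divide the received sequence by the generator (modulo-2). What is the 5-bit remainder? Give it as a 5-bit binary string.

00000

Modulo-2 division of 111101001100011010 by 101011:
  pos 0: 111101 XOR 101011 = 010110
  pos 1: 101100 XOR 101011 = 000111
  pos 4: 111011 XOR 101011 = 010000
  pos 5: 100000 XOR 101011 = 001011
  pos 7: 101100 XOR 101011 = 000111
  pos 10: 111110 XOR 101011 = 010101
  pos 11: 101011 XOR 101011 = 000000
Remainder = 00000 (zero — the frame passes the CRC check).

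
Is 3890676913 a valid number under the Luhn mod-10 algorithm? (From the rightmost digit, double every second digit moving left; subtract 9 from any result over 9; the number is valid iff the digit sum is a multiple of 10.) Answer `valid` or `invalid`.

valid

From the right, keep odd positions and double even positions (subtract 9 from any doubled value over 9):
  doubled (positions 2,4,...): 2 3 3 9 6 → sum 23
  kept (positions 1,3,...): 3 9 7 0 8 → sum 27
Total = 50.
50 mod 10 = 0, so the number is valid.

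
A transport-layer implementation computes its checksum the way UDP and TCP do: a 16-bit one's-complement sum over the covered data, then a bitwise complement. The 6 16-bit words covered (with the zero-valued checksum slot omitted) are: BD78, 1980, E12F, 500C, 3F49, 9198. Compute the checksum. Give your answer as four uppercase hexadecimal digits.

26E9

One's-complement addition (fold any carry out of bit 15 back into bit 0):
  0xBD78 + 0x1980 = 0x0D6F8
  0xD6F8 + 0xE12F = 0x1B827 → wrap carry → 0xB828
  0xB828 + 0x500C = 0x10834 → wrap carry → 0x0835
  0x0835 + 0x3F49 = 0x0477E
  0x477E + 0x9198 = 0x0D916
One's-complement sum = 0xD916.
Checksum = ~0xD916 & 0xFFFF = 0x26E9.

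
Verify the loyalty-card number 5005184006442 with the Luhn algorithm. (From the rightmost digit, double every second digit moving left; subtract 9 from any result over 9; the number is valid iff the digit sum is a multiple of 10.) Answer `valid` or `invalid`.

invalid

From the right, keep odd positions and double even positions (subtract 9 from any doubled value over 9):
  doubled (positions 2,4,...): 8 3 0 7 1 0 → sum 19
  kept (positions 1,3,...): 2 4 0 4 1 0 5 → sum 16
Total = 35.
35 mod 10 = 5, so the number is invalid.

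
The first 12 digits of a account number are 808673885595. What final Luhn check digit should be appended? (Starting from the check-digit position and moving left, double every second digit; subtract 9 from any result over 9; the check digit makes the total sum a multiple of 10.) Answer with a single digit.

Partial digits right→left: 5 9 5 5 8 8 3 7 6 8 0 8
Double every second digit counting from the check-digit position (so the 1st, 3rd, 5th, ... of the partial from the right).
  doubled (with −9 where >9): 1 1 7 6 3 0 → sum 18
  kept as-is: 9 5 8 7 8 8 → sum 45
Total = 18 + 45 = 63.
Check digit = (10 − (63 mod 10)) mod 10 = 7.

7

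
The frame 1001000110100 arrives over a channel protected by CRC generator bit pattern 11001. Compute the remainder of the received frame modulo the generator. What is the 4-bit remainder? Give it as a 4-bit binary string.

0000

Modulo-2 division of 1001000110100 by 11001:
  pos 0: 10010 XOR 11001 = 01011
  pos 1: 10110 XOR 11001 = 01111
  pos 2: 11110 XOR 11001 = 00111
  pos 4: 11111 XOR 11001 = 00110
  pos 6: 11001 XOR 11001 = 00000
Remainder = 0000 (zero — the frame passes the CRC check).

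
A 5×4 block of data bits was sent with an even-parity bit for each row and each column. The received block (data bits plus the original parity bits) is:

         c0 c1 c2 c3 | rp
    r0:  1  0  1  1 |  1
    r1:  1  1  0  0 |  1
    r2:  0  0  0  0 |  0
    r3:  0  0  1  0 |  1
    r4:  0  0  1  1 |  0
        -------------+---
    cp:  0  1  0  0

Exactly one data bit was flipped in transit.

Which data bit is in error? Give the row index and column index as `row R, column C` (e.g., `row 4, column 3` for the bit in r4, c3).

Recompute each row's even parity and compare to rp:
  r0: data parity 1, sent rp 1 → ok
  r1: data parity 0, sent rp 1 → mismatch
  r2: data parity 0, sent rp 0 → ok
  r3: data parity 1, sent rp 1 → ok
  r4: data parity 0, sent rp 0 → ok
Recompute each column's even parity and compare to cp:
  c0: data parity 0, sent cp 0 → ok
  c1: data parity 1, sent cp 1 → ok
  c2: data parity 1, sent cp 0 → mismatch
  c3: data parity 0, sent cp 0 → ok
Exactly one row (r1) and one column (c2) fail → the flipped bit is at their intersection.

row 1, column 2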